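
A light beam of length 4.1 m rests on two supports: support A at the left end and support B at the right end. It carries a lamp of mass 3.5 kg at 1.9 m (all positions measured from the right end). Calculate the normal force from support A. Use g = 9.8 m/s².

Taking torques about support B:
Lamp: 3.5 × 9.8 = 34.3 N down at 1.9 m → arm 1.9 m, τ = 34.3 × 1.9 = 65.17 N·m counterclockwise.
Net load moment about support B = 65.17 N·m counterclockwise.
Reaction R at support A is upward at 4.1 m, arm 4.1 m → moment R × 4.1 clockwise.
Στ = 0 ⇒ R × 4.1 = 65.17 ⇒ R = 15.9 N.

R_A ≈ 15.9 N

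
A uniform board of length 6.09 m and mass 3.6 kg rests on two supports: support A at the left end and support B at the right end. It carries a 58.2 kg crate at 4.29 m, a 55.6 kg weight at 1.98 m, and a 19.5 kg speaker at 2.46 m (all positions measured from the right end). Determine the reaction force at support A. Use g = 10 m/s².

Taking torques about support B:
Beam weight: 3.6 × 10 = 36 N down at 3.045 m → arm 3.045 m, τ = 36 × 3.045 = 109.6 N·m counterclockwise.
Crate: 58.2 × 10 = 582 N down at 4.29 m → arm 4.29 m, τ = 582 × 4.29 = 2497 N·m counterclockwise.
Weight: 55.6 × 10 = 556 N down at 1.98 m → arm 1.98 m, τ = 556 × 1.98 = 1101 N·m counterclockwise.
Speaker: 19.5 × 10 = 195 N down at 2.46 m → arm 2.46 m, τ = 195 × 2.46 = 479.7 N·m counterclockwise.
Net load moment about support B = 4187 N·m counterclockwise.
Reaction R at support A is upward at 6.09 m, arm 6.09 m → moment R × 6.09 clockwise.
Setting net torque to zero: R × 6.09 = 4187 → R = 688 N.

R_A ≈ 688 N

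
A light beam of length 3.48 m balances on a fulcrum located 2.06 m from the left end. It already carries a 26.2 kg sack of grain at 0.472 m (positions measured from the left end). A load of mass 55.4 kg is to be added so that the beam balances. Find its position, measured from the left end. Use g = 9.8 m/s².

x ≈ 2.81 m from the left end

Choose the fulcrum (at 2.06 m from the left end) as the axis so the support reaction has zero arm there.
Sack of grain: 26.2 × 9.8 = 256.8 N down at 0.472 m → arm 1.588 m, τ = 256.8 × 1.588 = 407.8 N·m counterclockwise.
Net moment of existing loads = 407.8 N·m counterclockwise.
The load weighs 55.4 × 9.8 = 542.9 N and must supply an equal clockwise moment, so its lever arm about the fulcrum is 407.8 / 542.9 = 0.751 m.
That puts it at 2.06 + 0.751 = 2.81 m from the left end.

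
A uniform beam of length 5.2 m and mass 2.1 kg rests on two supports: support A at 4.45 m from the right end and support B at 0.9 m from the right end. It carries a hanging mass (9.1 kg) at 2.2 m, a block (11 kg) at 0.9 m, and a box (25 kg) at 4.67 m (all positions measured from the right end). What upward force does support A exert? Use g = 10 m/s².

Sum moments about support B (its reaction then has zero moment arm).
Beam weight: 2.1 × 10 = 21 N down at 2.6 m → arm 1.7 m, τ = 21 × 1.7 = 35.7 N·m counterclockwise.
Hanging mass: 9.1 × 10 = 91 N down at 2.2 m → arm 1.3 m, τ = 91 × 1.3 = 118.3 N·m counterclockwise.
Block: acts at the support B, moment arm 0 → no torque.
Box: 25 × 10 = 250 N down at 4.67 m → arm 3.77 m, τ = 250 × 3.77 = 942.5 N·m counterclockwise.
Net load moment about support B = 1096 N·m counterclockwise.
Reaction R at support A is upward at 4.45 m, arm 3.55 m → moment R × 3.55 clockwise.
For rotational equilibrium, R × 3.55 = 1096, so R = 309 N.

R_A ≈ 309 N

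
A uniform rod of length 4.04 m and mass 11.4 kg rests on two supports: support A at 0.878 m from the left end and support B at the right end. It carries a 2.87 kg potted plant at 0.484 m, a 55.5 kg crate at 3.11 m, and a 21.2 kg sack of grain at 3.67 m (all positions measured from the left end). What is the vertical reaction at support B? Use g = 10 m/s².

Taking torques about support A:
Beam weight: 11.4 × 10 = 114 N down at 2.02 m → arm 1.142 m, τ = 114 × 1.142 = 130.2 N·m clockwise.
Potted plant: 2.87 × 10 = 28.7 N down at 0.484 m → arm 0.394 m, τ = 28.7 × 0.394 = 11.31 N·m counterclockwise.
Crate: 55.5 × 10 = 555 N down at 3.11 m → arm 2.232 m, τ = 555 × 2.232 = 1239 N·m clockwise.
Sack of grain: 21.2 × 10 = 212 N down at 3.67 m → arm 2.792 m, τ = 212 × 2.792 = 591.9 N·m clockwise.
Net load moment about support A = 1950 N·m clockwise.
Reaction R at support B is upward at 4.04 m, arm 3.162 m → moment R × 3.162 counterclockwise.
Στ = 0 ⇒ R × 3.162 = 1950 ⇒ R = 617 N.

R_B ≈ 617 N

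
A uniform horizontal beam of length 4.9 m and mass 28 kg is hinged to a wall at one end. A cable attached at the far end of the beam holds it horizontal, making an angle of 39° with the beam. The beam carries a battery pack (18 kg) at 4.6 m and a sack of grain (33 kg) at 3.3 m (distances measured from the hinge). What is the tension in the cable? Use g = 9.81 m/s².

T ≈ 828 N

Taking torques about the hinge:
Beam weight: 28 × 9.81 = 274.7 N down at 2.45 m → arm 2.45 m, τ = 274.7 × 2.45 = 673 N·m clockwise.
Battery pack: 18 × 9.81 = 176.6 N down at 4.6 m → arm 4.6 m, τ = 176.6 × 4.6 = 812.4 N·m clockwise.
Sack of grain: 33 × 9.81 = 323.7 N down at 3.3 m → arm 3.3 m, τ = 323.7 × 3.3 = 1068 N·m clockwise.
Total clockwise load moment = 2553 N·m.
The cable tension T acts at 4.9 m; only its component perpendicular to the beam, T sinθ, produces torque. sin 39° = 0.6293.
Setting net torque to zero: T × 4.9 × 0.6293 = 2553 → T = 2553 / 3.084 = 828 N.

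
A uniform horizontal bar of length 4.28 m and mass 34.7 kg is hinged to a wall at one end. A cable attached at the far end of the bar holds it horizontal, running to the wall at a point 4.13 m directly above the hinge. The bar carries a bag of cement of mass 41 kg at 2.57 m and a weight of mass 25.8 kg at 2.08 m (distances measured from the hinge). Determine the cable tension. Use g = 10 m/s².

Taking torques about the hinge:
Beam weight: 34.7 × 10 = 347 N down at 2.14 m → arm 2.14 m, τ = 347 × 2.14 = 742.6 N·m clockwise.
Bag of cement: 41 × 10 = 410 N down at 2.57 m → arm 2.57 m, τ = 410 × 2.57 = 1054 N·m clockwise.
Weight: 25.8 × 10 = 258 N down at 2.08 m → arm 2.08 m, τ = 258 × 2.08 = 536.6 N·m clockwise.
Total clockwise load moment = 2333 N·m.
The cable tension T acts at 4.28 m; only its component perpendicular to the bar, T sinθ, produces torque. sinθ = h/√(h²+d²) = 4.13/√(4.13²+4.28²) = 0.6944.
Balancing moments: T × 4.28 × 0.6944 = 2333, giving T = 2333 / 2.972 = 785 N.

T ≈ 785 N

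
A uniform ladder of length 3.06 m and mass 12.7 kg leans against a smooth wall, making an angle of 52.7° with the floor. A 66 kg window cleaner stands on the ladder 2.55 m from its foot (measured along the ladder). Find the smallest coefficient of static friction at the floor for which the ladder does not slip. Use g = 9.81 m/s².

Sum moments about the foot of the ladder (the floor normal and friction both act there and drop out).
Ladder weight 12.7×9.81 = 124.6 N acts at 1.53 m along the ladder; its horizontal arm is 1.53·cos52.7° = 0.9272 m → τ = 115.5 N·m clockwise.
Window cleaner: 66×9.81 = 647.5 N at 2.55 m → arm 1.545 m → τ = 1000 N·m clockwise.
Wall normal N acts horizontally at the top; its moment arm is the height L sinθ = 3.06·sin52.7° = 2.434 m, counterclockwise.
Στ = 0 ⇒ N × 2.434 = 1116 ⇒ N = 458.5 N.
ΣFx = 0 ⇒ f = N_wall = 458.5 N. ΣFy = 0 ⇒ N_floor = 772.1 N.
μ_min = f / N_floor = 458.5 / 772.1 = 0.594.

μ_min ≈ 0.594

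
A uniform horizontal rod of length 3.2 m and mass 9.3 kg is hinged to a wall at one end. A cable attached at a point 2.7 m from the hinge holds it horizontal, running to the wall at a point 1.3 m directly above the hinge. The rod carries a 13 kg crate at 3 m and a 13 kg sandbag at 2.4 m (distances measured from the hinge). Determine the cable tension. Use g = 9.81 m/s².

T ≈ 713 N

Choose the hinge as the axis so the unknown hinge reaction has zero arm there.
Beam weight: 9.3 × 9.81 = 91.23 N down at 1.6 m → arm 1.6 m, τ = 91.23 × 1.6 = 146 N·m clockwise.
Crate: 13 × 9.81 = 127.5 N down at 3 m → arm 3 m, τ = 127.5 × 3 = 382.5 N·m clockwise.
Sandbag: 13 × 9.81 = 127.5 N down at 2.4 m → arm 2.4 m, τ = 127.5 × 2.4 = 306 N·m clockwise.
Total clockwise load moment = 834.5 N·m.
The cable tension T acts at 2.7 m; only its component perpendicular to the rod, T sinθ, produces torque. sinθ = h/√(h²+d²) = 1.3/√(1.3²+2.7²) = 0.4338.
For rotational equilibrium, T × 2.7 × 0.4338 = 834.5, so T = 834.5 / 1.171 = 713 N.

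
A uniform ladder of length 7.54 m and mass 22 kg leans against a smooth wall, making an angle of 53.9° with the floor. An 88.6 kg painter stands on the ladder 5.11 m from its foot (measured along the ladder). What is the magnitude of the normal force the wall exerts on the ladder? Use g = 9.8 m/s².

N_wall ≈ 508 N

Sum moments about the foot of the ladder (the floor normal and friction both act there and drop out).
Ladder weight 22×9.8 = 215.6 N acts at 3.77 m along the ladder; its horizontal arm is 3.77·cos53.9° = 2.221 m → τ = 478.8 N·m clockwise.
Painter: 88.6×9.8 = 868.3 N at 5.11 m → arm 3.011 m → τ = 2614 N·m clockwise.
Wall normal N acts horizontally at the top; its moment arm is the height L sinθ = 7.54·sin53.9° = 6.092 m, counterclockwise.
Setting net torque to zero: N × 6.092 = 3093 → N = 508 N.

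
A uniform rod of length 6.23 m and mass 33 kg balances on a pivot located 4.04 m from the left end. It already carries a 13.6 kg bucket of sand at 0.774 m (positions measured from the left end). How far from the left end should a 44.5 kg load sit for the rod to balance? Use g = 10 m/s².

Take moments about the pivot (at 4.04 m from the left end).
Beam weight: 33 × 10 = 330 N down at 3.115 m → arm 0.925 m, τ = 330 × 0.925 = 305.2 N·m counterclockwise.
Bucket of sand: 13.6 × 10 = 136 N down at 0.774 m → arm 3.266 m, τ = 136 × 3.266 = 444.2 N·m counterclockwise.
Net moment of existing loads = 749.4 N·m counterclockwise.
The load weighs 44.5 × 10 = 445 N and must supply an equal clockwise moment, so its lever arm about the pivot is 749.4 / 445 = 1.68 m.
That puts it at 4.04 + 1.68 = 5.72 m from the left end.

x ≈ 5.72 m from the left end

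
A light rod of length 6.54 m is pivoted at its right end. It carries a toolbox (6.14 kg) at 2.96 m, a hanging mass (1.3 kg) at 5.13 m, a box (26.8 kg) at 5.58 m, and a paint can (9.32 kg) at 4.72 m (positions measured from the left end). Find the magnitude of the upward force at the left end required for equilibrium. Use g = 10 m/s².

Take moments about the right end.
Toolbox: 6.14 × 10 = 61.4 N down at 2.96 m → arm 3.58 m, τ = 61.4 × 3.58 = 219.8 N·m counterclockwise.
Hanging mass: 1.3 × 10 = 13 N down at 5.13 m → arm 1.41 m, τ = 13 × 1.41 = 18.33 N·m counterclockwise.
Box: 26.8 × 10 = 268 N down at 5.58 m → arm 0.96 m, τ = 268 × 0.96 = 257.3 N·m counterclockwise.
Paint can: 9.32 × 10 = 93.2 N down at 4.72 m → arm 1.82 m, τ = 93.2 × 1.82 = 169.6 N·m counterclockwise.
Net moment of the loads = 665 N·m counterclockwise.
The upward force F acts at the left end, arm 6.54 m, giving F × 6.54 clockwise.
Setting net torque to zero: F × 6.54 = 665 → F = 665 / 6.54 = 102 N.

F ≈ 102 N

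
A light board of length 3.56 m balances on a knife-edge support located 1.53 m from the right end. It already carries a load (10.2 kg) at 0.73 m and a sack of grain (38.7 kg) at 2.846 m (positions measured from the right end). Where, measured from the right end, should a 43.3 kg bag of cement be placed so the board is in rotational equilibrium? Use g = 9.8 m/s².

Take moments about the knife-edge support (at 1.53 m from the right end).
Load: 10.2 × 9.8 = 99.96 N down at 0.73 m → arm 0.8 m, τ = 99.96 × 0.8 = 79.97 N·m clockwise.
Sack of grain: 38.7 × 9.8 = 379.3 N down at 2.846 m → arm 1.316 m, τ = 379.3 × 1.316 = 499.2 N·m counterclockwise.
Net moment of existing loads = 419.2 N·m counterclockwise.
The bag of cement weighs 43.3 × 9.8 = 424.3 N and must supply an equal clockwise moment, so its lever arm about the knife-edge support is 419.2 / 424.3 = 0.988 m.
That puts it at 1.53 − 0.988 = 0.542 m from the right end.

x ≈ 0.542 m from the right end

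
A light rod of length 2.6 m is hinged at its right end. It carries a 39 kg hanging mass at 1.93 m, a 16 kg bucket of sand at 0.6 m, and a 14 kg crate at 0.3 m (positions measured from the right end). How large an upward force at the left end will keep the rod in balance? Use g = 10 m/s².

About the right end:
Hanging mass: 39 × 10 = 390 N down at 1.93 m → arm 1.93 m, τ = 390 × 1.93 = 752.7 N·m counterclockwise.
Bucket of sand: 16 × 10 = 160 N down at 0.6 m → arm 0.6 m, τ = 160 × 0.6 = 96 N·m counterclockwise.
Crate: 14 × 10 = 140 N down at 0.3 m → arm 0.3 m, τ = 140 × 0.3 = 42 N·m counterclockwise.
Net moment of the loads = 890.7 N·m counterclockwise.
The upward force F acts at the left end, arm 2.6 m, giving F × 2.6 clockwise.
Στ = 0 ⇒ F × 2.6 = 890.7 ⇒ F = 890.7 / 2.6 = 343 N.

F ≈ 343 N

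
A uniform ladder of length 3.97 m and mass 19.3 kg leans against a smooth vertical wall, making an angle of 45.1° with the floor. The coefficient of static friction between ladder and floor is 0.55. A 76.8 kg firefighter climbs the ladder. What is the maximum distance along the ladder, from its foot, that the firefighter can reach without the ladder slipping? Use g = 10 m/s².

d ≈ 2.24 m

About the foot of the ladder:
Ladder weight 19.3×10 = 193 N acts at 1.985 m along the ladder; its horizontal arm is 1.985·cos45.1° = 1.401 m → τ = 270.4 N·m clockwise.
Firefighter weight 76.8×10 = 768 N at distance d → arm d·cos45.1° → τ = 768·d·0.7059 clockwise.
Wall normal N at the top has arm L sinθ = 2.812 m counterclockwise, so Στ = 0 gives N·2.812 = 270.4 + 542.1·d.
ΣFy = 0 ⇒ N_floor = 961 N, so the maximum friction is μ_s·N_floor = 0.55×961 = 528.6 N. ΣFx = 0 ⇒ N_wall = f, so at the slipping point N = 528.6 N.
Substituting: 528.6×2.812 = 270.4 + 542.1·d ⇒ d = (1486 − 270.4) / 542.1 = 2.24 m.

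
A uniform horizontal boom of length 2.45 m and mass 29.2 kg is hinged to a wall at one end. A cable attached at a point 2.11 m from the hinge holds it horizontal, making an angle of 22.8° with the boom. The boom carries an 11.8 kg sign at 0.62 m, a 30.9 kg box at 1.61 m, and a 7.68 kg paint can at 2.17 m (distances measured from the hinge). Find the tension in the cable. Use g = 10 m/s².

About the hinge:
Beam weight: 29.2 × 10 = 292 N down at 1.225 m → arm 1.225 m, τ = 292 × 1.225 = 357.7 N·m clockwise.
Sign: 11.8 × 10 = 118 N down at 0.62 m → arm 0.62 m, τ = 118 × 0.62 = 73.16 N·m clockwise.
Box: 30.9 × 10 = 309 N down at 1.61 m → arm 1.61 m, τ = 309 × 1.61 = 497.5 N·m clockwise.
Paint can: 7.68 × 10 = 76.8 N down at 2.17 m → arm 2.17 m, τ = 76.8 × 2.17 = 166.7 N·m clockwise.
Total clockwise load moment = 1095 N·m.
The cable tension T acts at 2.11 m; only its component perpendicular to the boom, T sinθ, produces torque. sin 22.8° = 0.3875.
Στ = 0 ⇒ T × 2.11 × 0.3875 = 1095 ⇒ T = 1095 / 0.8176 = 1340 N.

T ≈ 1340 N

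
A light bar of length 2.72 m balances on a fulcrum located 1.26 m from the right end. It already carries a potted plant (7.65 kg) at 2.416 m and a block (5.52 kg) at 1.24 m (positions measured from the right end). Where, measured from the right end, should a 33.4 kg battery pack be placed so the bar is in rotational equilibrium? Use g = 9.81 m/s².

About the fulcrum (at 1.26 m from the right end):
Potted plant: 7.65 × 9.81 = 75.05 N down at 2.416 m → arm 1.156 m, τ = 75.05 × 1.156 = 86.76 N·m counterclockwise.
Block: 5.52 × 9.81 = 54.15 N down at 1.24 m → arm 0.02 m, τ = 54.15 × 0.02 = 1.083 N·m clockwise.
Net moment of existing loads = 85.68 N·m counterclockwise.
The battery pack weighs 33.4 × 9.81 = 327.7 N and must supply an equal clockwise moment, so its lever arm about the fulcrum is 85.68 / 327.7 = 0.261 m.
That puts it at 1.26 − 0.261 = 0.999 m from the right end.

x ≈ 0.999 m from the right end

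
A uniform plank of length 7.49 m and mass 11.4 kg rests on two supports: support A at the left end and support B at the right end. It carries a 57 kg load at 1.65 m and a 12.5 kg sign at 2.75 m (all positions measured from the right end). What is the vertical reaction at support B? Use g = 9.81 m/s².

R_B ≈ 570 N

Choose support A as the axis so its reaction then has zero moment arm.
Beam weight: 11.4 × 9.81 = 111.8 N down at 3.745 m → arm 3.745 m, τ = 111.8 × 3.745 = 418.7 N·m clockwise.
Load: 57 × 9.81 = 559.2 N down at 1.65 m → arm 5.84 m, τ = 559.2 × 5.84 = 3266 N·m clockwise.
Sign: 12.5 × 9.81 = 122.6 N down at 2.75 m → arm 4.74 m, τ = 122.6 × 4.74 = 581.1 N·m clockwise.
Net load moment about support A = 4266 N·m clockwise.
Reaction R at support B is upward at 0 m, arm 7.49 m → moment R × 7.49 counterclockwise.
Balancing moments: R × 7.49 = 4266, giving R = 570 N.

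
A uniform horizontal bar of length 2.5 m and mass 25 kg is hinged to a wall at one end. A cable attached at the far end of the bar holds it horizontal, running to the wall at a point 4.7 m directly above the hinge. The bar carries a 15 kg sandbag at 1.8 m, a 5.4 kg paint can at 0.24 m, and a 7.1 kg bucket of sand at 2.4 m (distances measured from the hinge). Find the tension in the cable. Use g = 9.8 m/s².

Taking torques about the hinge:
Beam weight: 25 × 9.8 = 245 N down at 1.25 m → arm 1.25 m, τ = 245 × 1.25 = 306.2 N·m clockwise.
Sandbag: 15 × 9.8 = 147 N down at 1.8 m → arm 1.8 m, τ = 147 × 1.8 = 264.6 N·m clockwise.
Paint can: 5.4 × 9.8 = 52.92 N down at 0.24 m → arm 0.24 m, τ = 52.92 × 0.24 = 12.7 N·m clockwise.
Bucket of sand: 7.1 × 9.8 = 69.58 N down at 2.4 m → arm 2.4 m, τ = 69.58 × 2.4 = 167 N·m clockwise.
Total clockwise load moment = 750.5 N·m.
The cable tension T acts at 2.5 m; only its component perpendicular to the bar, T sinθ, produces torque. sinθ = h/√(h²+d²) = 4.7/√(4.7²+2.5²) = 0.8829.
For rotational equilibrium, T × 2.5 × 0.8829 = 750.5, so T = 750.5 / 2.207 = 340 N.

T ≈ 340 N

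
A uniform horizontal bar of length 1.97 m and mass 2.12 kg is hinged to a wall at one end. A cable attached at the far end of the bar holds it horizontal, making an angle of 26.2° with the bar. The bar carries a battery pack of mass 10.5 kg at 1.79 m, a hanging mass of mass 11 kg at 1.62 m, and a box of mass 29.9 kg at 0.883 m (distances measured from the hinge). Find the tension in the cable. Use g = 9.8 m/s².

Sum moments about the hinge (the unknown hinge reaction has zero arm there).
Beam weight: 2.12 × 9.8 = 20.78 N down at 0.985 m → arm 0.985 m, τ = 20.78 × 0.985 = 20.47 N·m clockwise.
Battery pack: 10.5 × 9.8 = 102.9 N down at 1.79 m → arm 1.79 m, τ = 102.9 × 1.79 = 184.2 N·m clockwise.
Hanging mass: 11 × 9.8 = 107.8 N down at 1.62 m → arm 1.62 m, τ = 107.8 × 1.62 = 174.6 N·m clockwise.
Box: 29.9 × 9.8 = 293 N down at 0.883 m → arm 0.883 m, τ = 293 × 0.883 = 258.7 N·m clockwise.
Total clockwise load moment = 638 N·m.
The cable tension T acts at 1.97 m; only its component perpendicular to the bar, T sinθ, produces torque. sin 26.2° = 0.4415.
For rotational equilibrium, T × 1.97 × 0.4415 = 638, so T = 638 / 0.8698 = 734 N.

T ≈ 734 N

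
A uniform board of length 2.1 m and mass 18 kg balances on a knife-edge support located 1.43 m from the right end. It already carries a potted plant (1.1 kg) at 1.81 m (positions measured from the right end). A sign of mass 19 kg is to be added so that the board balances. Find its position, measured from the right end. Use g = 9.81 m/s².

x ≈ 1.77 m from the right end

Sum moments about the knife-edge support (at 1.43 m from the right end) (the support reaction has zero arm there).
Beam weight: 18 × 9.81 = 176.6 N down at 1.05 m → arm 0.38 m, τ = 176.6 × 0.38 = 67.11 N·m clockwise.
Potted plant: 1.1 × 9.81 = 10.79 N down at 1.81 m → arm 0.38 m, τ = 10.79 × 0.38 = 4.1 N·m counterclockwise.
Net moment of existing loads = 63.01 N·m clockwise.
The sign weighs 19 × 9.81 = 186.4 N and must supply an equal counterclockwise moment, so its lever arm about the knife-edge support is 63.01 / 186.4 = 0.338 m.
That puts it at 1.43 + 0.338 = 1.77 m from the right end.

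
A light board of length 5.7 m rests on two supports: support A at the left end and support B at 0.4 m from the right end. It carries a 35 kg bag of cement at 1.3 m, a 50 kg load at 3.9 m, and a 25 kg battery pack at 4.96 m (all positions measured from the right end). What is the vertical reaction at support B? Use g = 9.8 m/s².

R_B ≈ 485 N

Sum moments about support A (its reaction then has zero moment arm).
Bag of cement: 35 × 9.8 = 343 N down at 1.3 m → arm 4.4 m, τ = 343 × 4.4 = 1509 N·m clockwise.
Load: 50 × 9.8 = 490 N down at 3.9 m → arm 1.8 m, τ = 490 × 1.8 = 882 N·m clockwise.
Battery pack: 25 × 9.8 = 245 N down at 4.96 m → arm 0.74 m, τ = 245 × 0.74 = 181.3 N·m clockwise.
Net load moment about support A = 2572 N·m clockwise.
Reaction R at support B is upward at 0.4 m, arm 5.3 m → moment R × 5.3 counterclockwise.
Στ = 0 ⇒ R × 5.3 = 2572 ⇒ R = 485 N.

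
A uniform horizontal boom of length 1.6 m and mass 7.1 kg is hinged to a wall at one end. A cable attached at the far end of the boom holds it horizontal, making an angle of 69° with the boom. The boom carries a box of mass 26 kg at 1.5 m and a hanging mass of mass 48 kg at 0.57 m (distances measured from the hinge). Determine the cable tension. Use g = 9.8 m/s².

T ≈ 473 N

Taking torques about the hinge:
Beam weight: 7.1 × 9.8 = 69.58 N down at 0.8 m → arm 0.8 m, τ = 69.58 × 0.8 = 55.66 N·m clockwise.
Box: 26 × 9.8 = 254.8 N down at 1.5 m → arm 1.5 m, τ = 254.8 × 1.5 = 382.2 N·m clockwise.
Hanging mass: 48 × 9.8 = 470.4 N down at 0.57 m → arm 0.57 m, τ = 470.4 × 0.57 = 268.1 N·m clockwise.
Total clockwise load moment = 706 N·m.
The cable tension T acts at 1.6 m; only its component perpendicular to the boom, T sinθ, produces torque. sin 69° = 0.9336.
Setting net torque to zero: T × 1.6 × 0.9336 = 706 → T = 706 / 1.494 = 473 N.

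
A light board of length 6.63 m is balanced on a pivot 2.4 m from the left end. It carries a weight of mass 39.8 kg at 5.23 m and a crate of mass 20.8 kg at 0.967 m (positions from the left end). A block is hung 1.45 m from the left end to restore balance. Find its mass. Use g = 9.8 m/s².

Take moments about the pivot (at 2.4 m from the left end).
Weight: 39.8 × 9.8 = 390 N down at 5.23 m → arm 2.83 m, τ = 390 × 2.83 = 1104 N·m clockwise.
Crate: 20.8 × 9.8 = 203.8 N down at 0.967 m → arm 1.433 m, τ = 203.8 × 1.433 = 292 N·m counterclockwise.
Net moment of known loads = 812 N·m clockwise.
An unknown mass m at 1.45 m has arm 0.95 m; its moment is m·g·0.95 counterclockwise.
Setting net torque to zero: m × 9.8 × 0.95 = 812 → m = 812 / (9.8 × 0.95) = 87.2 kg.

m ≈ 87.2 kg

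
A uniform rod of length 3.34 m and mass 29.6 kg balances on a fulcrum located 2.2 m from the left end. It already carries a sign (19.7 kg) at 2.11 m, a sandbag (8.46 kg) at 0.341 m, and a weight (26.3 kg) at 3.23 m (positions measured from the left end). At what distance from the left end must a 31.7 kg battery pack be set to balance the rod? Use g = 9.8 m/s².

x ≈ 2.39 m from the left end

Take moments about the fulcrum (at 2.2 m from the left end).
Beam weight: 29.6 × 9.8 = 290.1 N down at 1.67 m → arm 0.53 m, τ = 290.1 × 0.53 = 153.8 N·m counterclockwise.
Sign: 19.7 × 9.8 = 193.1 N down at 2.11 m → arm 0.09 m, τ = 193.1 × 0.09 = 17.38 N·m counterclockwise.
Sandbag: 8.46 × 9.8 = 82.91 N down at 0.341 m → arm 1.859 m, τ = 82.91 × 1.859 = 154.1 N·m counterclockwise.
Weight: 26.3 × 9.8 = 257.7 N down at 3.23 m → arm 1.03 m, τ = 257.7 × 1.03 = 265.4 N·m clockwise.
Net moment of existing loads = 59.88 N·m counterclockwise.
The battery pack weighs 31.7 × 9.8 = 310.7 N and must supply an equal clockwise moment, so its lever arm about the fulcrum is 59.88 / 310.7 = 0.193 m.
That puts it at 2.2 + 0.193 = 2.39 m from the left end.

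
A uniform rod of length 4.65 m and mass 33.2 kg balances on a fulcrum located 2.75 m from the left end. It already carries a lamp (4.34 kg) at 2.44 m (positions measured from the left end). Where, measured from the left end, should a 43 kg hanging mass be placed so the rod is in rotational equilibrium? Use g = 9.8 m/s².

Taking torques about the fulcrum (at 2.75 m from the left end):
Beam weight: 33.2 × 9.8 = 325.4 N down at 2.325 m → arm 0.425 m, τ = 325.4 × 0.425 = 138.3 N·m counterclockwise.
Lamp: 4.34 × 9.8 = 42.53 N down at 2.44 m → arm 0.31 m, τ = 42.53 × 0.31 = 13.18 N·m counterclockwise.
Net moment of existing loads = 151.5 N·m counterclockwise.
The hanging mass weighs 43 × 9.8 = 421.4 N and must supply an equal clockwise moment, so its lever arm about the fulcrum is 151.5 / 421.4 = 0.36 m.
That puts it at 2.75 + 0.36 = 3.11 m from the left end.

x ≈ 3.11 m from the left end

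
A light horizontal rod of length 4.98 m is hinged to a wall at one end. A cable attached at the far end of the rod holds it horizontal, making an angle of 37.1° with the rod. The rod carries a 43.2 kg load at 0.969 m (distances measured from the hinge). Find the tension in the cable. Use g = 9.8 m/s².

Taking torques about the hinge:
Load: 43.2 × 9.8 = 423.4 N down at 0.969 m → arm 0.969 m, τ = 423.4 × 0.969 = 410.3 N·m clockwise.
Total clockwise load moment = 410.3 N·m.
The cable tension T acts at 4.98 m; only its component perpendicular to the rod, T sinθ, produces torque. sin 37.1° = 0.6032.
Στ = 0 ⇒ T × 4.98 × 0.6032 = 410.3 ⇒ T = 410.3 / 3.004 = 137 N.

T ≈ 137 N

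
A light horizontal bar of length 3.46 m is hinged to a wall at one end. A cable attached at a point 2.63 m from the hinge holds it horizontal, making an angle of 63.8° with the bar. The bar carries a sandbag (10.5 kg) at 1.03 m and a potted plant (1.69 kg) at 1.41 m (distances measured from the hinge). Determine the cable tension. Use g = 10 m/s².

T ≈ 55.9 N

Choose the hinge as the axis so the unknown hinge reaction has zero arm there.
Sandbag: 10.5 × 10 = 105 N down at 1.03 m → arm 1.03 m, τ = 105 × 1.03 = 108.2 N·m clockwise.
Potted plant: 1.69 × 10 = 16.9 N down at 1.41 m → arm 1.41 m, τ = 16.9 × 1.41 = 23.83 N·m clockwise.
Total clockwise load moment = 132 N·m.
The cable tension T acts at 2.63 m; only its component perpendicular to the bar, T sinθ, produces torque. sin 63.8° = 0.8973.
Στ = 0 ⇒ T × 2.63 × 0.8973 = 132 ⇒ T = 132 / 2.36 = 55.9 N.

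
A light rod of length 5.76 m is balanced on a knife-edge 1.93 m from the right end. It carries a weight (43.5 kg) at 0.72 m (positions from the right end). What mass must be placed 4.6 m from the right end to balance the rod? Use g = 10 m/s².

m ≈ 19.7 kg

Sum moments about the knife-edge (at 1.93 m from the right end) (the support reaction has zero arm there).
Weight: 43.5 × 10 = 435 N down at 0.72 m → arm 1.21 m, τ = 435 × 1.21 = 526.4 N·m clockwise.
Net moment of known loads = 526.4 N·m clockwise.
An unknown mass m at 4.6 m has arm 2.67 m; its moment is m·g·2.67 counterclockwise.
Setting net torque to zero: m × 10 × 2.67 = 526.4 → m = 526.4 / (10 × 2.67) = 19.7 kg.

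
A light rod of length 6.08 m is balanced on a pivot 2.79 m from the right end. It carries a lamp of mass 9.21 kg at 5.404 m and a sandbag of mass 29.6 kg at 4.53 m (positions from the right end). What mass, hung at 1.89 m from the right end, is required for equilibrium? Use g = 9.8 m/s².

Choose the pivot (at 2.79 m from the right end) as the axis so the support reaction has zero arm there.
Lamp: 9.21 × 9.8 = 90.26 N down at 5.404 m → arm 2.614 m, τ = 90.26 × 2.614 = 235.9 N·m counterclockwise.
Sandbag: 29.6 × 9.8 = 290.1 N down at 4.53 m → arm 1.74 m, τ = 290.1 × 1.74 = 504.8 N·m counterclockwise.
Net moment of known loads = 740.7 N·m counterclockwise.
An unknown mass m at 1.89 m has arm 0.9 m; its moment is m·g·0.9 clockwise.
For rotational equilibrium, m × 9.8 × 0.9 = 740.7, so m = 740.7 / (9.8 × 0.9) = 84 kg.

m ≈ 84 kg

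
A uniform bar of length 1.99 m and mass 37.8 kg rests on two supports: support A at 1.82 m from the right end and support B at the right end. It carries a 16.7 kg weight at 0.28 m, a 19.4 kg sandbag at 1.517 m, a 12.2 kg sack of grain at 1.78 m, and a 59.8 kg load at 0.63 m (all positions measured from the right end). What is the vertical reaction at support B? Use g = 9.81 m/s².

R_B ≈ 725 N

Choose support A as the axis so its reaction then has zero moment arm.
Beam weight: 37.8 × 9.81 = 370.8 N down at 0.995 m → arm 0.825 m, τ = 370.8 × 0.825 = 305.9 N·m clockwise.
Weight: 16.7 × 9.81 = 163.8 N down at 0.28 m → arm 1.54 m, τ = 163.8 × 1.54 = 252.3 N·m clockwise.
Sandbag: 19.4 × 9.81 = 190.3 N down at 1.517 m → arm 0.303 m, τ = 190.3 × 0.303 = 57.66 N·m clockwise.
Sack of grain: 12.2 × 9.81 = 119.7 N down at 1.78 m → arm 0.04 m, τ = 119.7 × 0.04 = 4.788 N·m clockwise.
Load: 59.8 × 9.81 = 586.6 N down at 0.63 m → arm 1.19 m, τ = 586.6 × 1.19 = 698.1 N·m clockwise.
Net load moment about support A = 1319 N·m clockwise.
Reaction R at support B is upward at 0 m, arm 1.82 m → moment R × 1.82 counterclockwise.
Setting net torque to zero: R × 1.82 = 1319 → R = 725 N.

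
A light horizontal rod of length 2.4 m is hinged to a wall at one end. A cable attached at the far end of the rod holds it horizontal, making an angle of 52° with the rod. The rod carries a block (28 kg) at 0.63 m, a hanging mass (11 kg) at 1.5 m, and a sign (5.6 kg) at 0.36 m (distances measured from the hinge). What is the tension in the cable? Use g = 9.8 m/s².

T ≈ 187 N

Taking torques about the hinge:
Block: 28 × 9.8 = 274.4 N down at 0.63 m → arm 0.63 m, τ = 274.4 × 0.63 = 172.9 N·m clockwise.
Hanging mass: 11 × 9.8 = 107.8 N down at 1.5 m → arm 1.5 m, τ = 107.8 × 1.5 = 161.7 N·m clockwise.
Sign: 5.6 × 9.8 = 54.88 N down at 0.36 m → arm 0.36 m, τ = 54.88 × 0.36 = 19.76 N·m clockwise.
Total clockwise load moment = 354.4 N·m.
The cable tension T acts at 2.4 m; only its component perpendicular to the rod, T sinθ, produces torque. sin 52° = 0.788.
Στ = 0 ⇒ T × 2.4 × 0.788 = 354.4 ⇒ T = 354.4 / 1.891 = 187 N.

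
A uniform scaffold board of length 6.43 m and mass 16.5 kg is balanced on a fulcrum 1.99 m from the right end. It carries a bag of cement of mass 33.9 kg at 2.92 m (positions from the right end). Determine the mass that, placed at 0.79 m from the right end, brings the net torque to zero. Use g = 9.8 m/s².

m ≈ 43.1 kg

About the fulcrum (at 1.99 m from the right end):
Beam weight: 16.5 × 9.8 = 161.7 N down at 3.215 m → arm 1.225 m, τ = 161.7 × 1.225 = 198.1 N·m counterclockwise.
Bag of cement: 33.9 × 9.8 = 332.2 N down at 2.92 m → arm 0.93 m, τ = 332.2 × 0.93 = 308.9 N·m counterclockwise.
Net moment of known loads = 507 N·m counterclockwise.
An unknown mass m at 0.79 m has arm 1.2 m; its moment is m·g·1.2 clockwise.
Setting net torque to zero: m × 9.8 × 1.2 = 507 → m = 507 / (9.8 × 1.2) = 43.1 kg.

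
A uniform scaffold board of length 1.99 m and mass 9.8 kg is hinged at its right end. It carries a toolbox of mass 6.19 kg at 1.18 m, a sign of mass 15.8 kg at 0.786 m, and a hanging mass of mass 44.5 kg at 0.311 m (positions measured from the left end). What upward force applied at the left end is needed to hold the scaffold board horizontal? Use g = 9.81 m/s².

Taking torques about the right end:
Beam weight: 9.8 × 9.81 = 96.14 N down at 0.995 m → arm 0.995 m, τ = 96.14 × 0.995 = 95.66 N·m counterclockwise.
Toolbox: 6.19 × 9.81 = 60.72 N down at 1.18 m → arm 0.81 m, τ = 60.72 × 0.81 = 49.18 N·m counterclockwise.
Sign: 15.8 × 9.81 = 155 N down at 0.786 m → arm 1.204 m, τ = 155 × 1.204 = 186.6 N·m counterclockwise.
Hanging mass: 44.5 × 9.81 = 436.5 N down at 0.311 m → arm 1.679 m, τ = 436.5 × 1.679 = 732.9 N·m counterclockwise.
Net moment of the loads = 1064 N·m counterclockwise.
The upward force F acts at the left end, arm 1.99 m, giving F × 1.99 clockwise.
Setting net torque to zero: F × 1.99 = 1064 → F = 1064 / 1.99 = 535 N.

F ≈ 535 N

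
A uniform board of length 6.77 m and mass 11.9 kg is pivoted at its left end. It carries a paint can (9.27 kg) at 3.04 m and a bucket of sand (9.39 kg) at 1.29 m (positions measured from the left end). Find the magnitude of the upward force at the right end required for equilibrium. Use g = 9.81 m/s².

F ≈ 117 N

Choose the left end as the axis so the unknown pivot reaction has zero arm there.
Beam weight: 11.9 × 9.81 = 116.7 N down at 3.385 m → arm 3.385 m, τ = 116.7 × 3.385 = 395 N·m clockwise.
Paint can: 9.27 × 9.81 = 90.94 N down at 3.04 m → arm 3.04 m, τ = 90.94 × 3.04 = 276.5 N·m clockwise.
Bucket of sand: 9.39 × 9.81 = 92.12 N down at 1.29 m → arm 1.29 m, τ = 92.12 × 1.29 = 118.8 N·m clockwise.
Net moment of the loads = 790.3 N·m clockwise.
The upward force F acts at the right end, arm 6.77 m, giving F × 6.77 counterclockwise.
For rotational equilibrium, F × 6.77 = 790.3, so F = 790.3 / 6.77 = 117 N.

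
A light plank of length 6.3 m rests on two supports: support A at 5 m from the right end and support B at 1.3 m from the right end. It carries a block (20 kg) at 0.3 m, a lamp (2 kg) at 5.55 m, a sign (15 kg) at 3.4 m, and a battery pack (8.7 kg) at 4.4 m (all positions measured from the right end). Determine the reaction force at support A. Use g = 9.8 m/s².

About support B:
Block: 20 × 9.8 = 196 N down at 0.3 m → arm 1 m, τ = 196 × 1 = 196 N·m clockwise.
Lamp: 2 × 9.8 = 19.6 N down at 5.55 m → arm 4.25 m, τ = 19.6 × 4.25 = 83.3 N·m counterclockwise.
Sign: 15 × 9.8 = 147 N down at 3.4 m → arm 2.1 m, τ = 147 × 2.1 = 308.7 N·m counterclockwise.
Battery pack: 8.7 × 9.8 = 85.26 N down at 4.4 m → arm 3.1 m, τ = 85.26 × 3.1 = 264.3 N·m counterclockwise.
Net load moment about support B = 460.3 N·m counterclockwise.
Reaction R at support A is upward at 5 m, arm 3.7 m → moment R × 3.7 clockwise.
Στ = 0 ⇒ R × 3.7 = 460.3 ⇒ R = 124 N.

R_A ≈ 124 N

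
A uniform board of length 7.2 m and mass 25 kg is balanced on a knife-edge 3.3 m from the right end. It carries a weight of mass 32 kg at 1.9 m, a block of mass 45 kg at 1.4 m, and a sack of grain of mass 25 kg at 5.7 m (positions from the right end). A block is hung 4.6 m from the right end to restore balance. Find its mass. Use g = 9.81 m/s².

m ≈ 48.3 kg

Sum moments about the knife-edge (at 3.3 m from the right end) (the support reaction has zero arm there).
Beam weight: 25 × 9.81 = 245.2 N down at 3.6 m → arm 0.3 m, τ = 245.2 × 0.3 = 73.56 N·m counterclockwise.
Weight: 32 × 9.81 = 313.9 N down at 1.9 m → arm 1.4 m, τ = 313.9 × 1.4 = 439.5 N·m clockwise.
Block: 45 × 9.81 = 441.5 N down at 1.4 m → arm 1.9 m, τ = 441.5 × 1.9 = 838.8 N·m clockwise.
Sack of grain: 25 × 9.81 = 245.2 N down at 5.7 m → arm 2.4 m, τ = 245.2 × 2.4 = 588.5 N·m counterclockwise.
Net moment of known loads = 616.2 N·m clockwise.
An unknown mass m at 4.6 m has arm 1.3 m; its moment is m·g·1.3 counterclockwise.
For rotational equilibrium, m × 9.81 × 1.3 = 616.2, so m = 616.2 / (9.81 × 1.3) = 48.3 kg.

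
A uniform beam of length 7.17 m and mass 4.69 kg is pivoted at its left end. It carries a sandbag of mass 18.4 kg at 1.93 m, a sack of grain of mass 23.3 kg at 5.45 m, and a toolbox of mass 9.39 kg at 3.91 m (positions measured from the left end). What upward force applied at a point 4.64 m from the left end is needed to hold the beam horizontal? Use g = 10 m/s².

F ≈ 466 N

Sum moments about the left end (the unknown pivot reaction has zero arm there).
Beam weight: 4.69 × 10 = 46.9 N down at 3.585 m → arm 3.585 m, τ = 46.9 × 3.585 = 168.1 N·m clockwise.
Sandbag: 18.4 × 10 = 184 N down at 1.93 m → arm 1.93 m, τ = 184 × 1.93 = 355.1 N·m clockwise.
Sack of grain: 23.3 × 10 = 233 N down at 5.45 m → arm 5.45 m, τ = 233 × 5.45 = 1270 N·m clockwise.
Toolbox: 9.39 × 10 = 93.9 N down at 3.91 m → arm 3.91 m, τ = 93.9 × 3.91 = 367.1 N·m clockwise.
Net moment of the loads = 2160 N·m clockwise.
The upward force F acts at a point 4.64 m from the left end, arm 4.64 m, giving F × 4.64 counterclockwise.
Balancing moments: F × 4.64 = 2160, giving F = 2160 / 4.64 = 466 N.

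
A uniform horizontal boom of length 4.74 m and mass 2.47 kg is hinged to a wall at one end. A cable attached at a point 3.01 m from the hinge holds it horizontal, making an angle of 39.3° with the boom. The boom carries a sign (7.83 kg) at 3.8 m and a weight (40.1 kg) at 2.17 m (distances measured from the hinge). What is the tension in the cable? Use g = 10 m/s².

T ≈ 643 N

Take moments about the hinge.
Beam weight: 2.47 × 10 = 24.7 N down at 2.37 m → arm 2.37 m, τ = 24.7 × 2.37 = 58.54 N·m clockwise.
Sign: 7.83 × 10 = 78.3 N down at 3.8 m → arm 3.8 m, τ = 78.3 × 3.8 = 297.5 N·m clockwise.
Weight: 40.1 × 10 = 401 N down at 2.17 m → arm 2.17 m, τ = 401 × 2.17 = 870.2 N·m clockwise.
Total clockwise load moment = 1226 N·m.
The cable tension T acts at 3.01 m; only its component perpendicular to the boom, T sinθ, produces torque. sin 39.3° = 0.6334.
Setting net torque to zero: T × 3.01 × 0.6334 = 1226 → T = 1226 / 1.907 = 643 N.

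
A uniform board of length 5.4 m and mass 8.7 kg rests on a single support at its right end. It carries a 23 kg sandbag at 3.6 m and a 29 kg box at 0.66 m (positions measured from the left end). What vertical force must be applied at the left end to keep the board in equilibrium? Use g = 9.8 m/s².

F ≈ 367 N

Taking torques about the right end:
Beam weight: 8.7 × 9.8 = 85.26 N down at 2.7 m → arm 2.7 m, τ = 85.26 × 2.7 = 230.2 N·m counterclockwise.
Sandbag: 23 × 9.8 = 225.4 N down at 3.6 m → arm 1.8 m, τ = 225.4 × 1.8 = 405.7 N·m counterclockwise.
Box: 29 × 9.8 = 284.2 N down at 0.66 m → arm 4.74 m, τ = 284.2 × 4.74 = 1347 N·m counterclockwise.
Net moment of the loads = 1983 N·m counterclockwise.
The upward force F acts at the left end, arm 5.4 m, giving F × 5.4 clockwise.
Στ = 0 ⇒ F × 5.4 = 1983 ⇒ F = 1983 / 5.4 = 367 N.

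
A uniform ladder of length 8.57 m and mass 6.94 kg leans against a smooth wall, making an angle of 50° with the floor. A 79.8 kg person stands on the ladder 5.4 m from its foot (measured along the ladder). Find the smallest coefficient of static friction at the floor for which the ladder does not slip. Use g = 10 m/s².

Take moments about the foot of the ladder.
Ladder weight 6.94×10 = 69.4 N acts at 4.285 m along the ladder; its horizontal arm is 4.285·cos50° = 2.754 m → τ = 191.1 N·m clockwise.
Person: 79.8×10 = 798 N at 5.4 m → arm 3.471 m → τ = 2770 N·m clockwise.
Wall normal N acts horizontally at the top; its moment arm is the height L sinθ = 8.57·sin50° = 6.565 m, counterclockwise.
Setting net torque to zero: N × 6.565 = 2961 → N = 451 N.
ΣFx = 0 ⇒ f = N_wall = 451 N. ΣFy = 0 ⇒ N_floor = 867.4 N.
μ_min = f / N_floor = 451 / 867.4 = 0.52.

μ_min ≈ 0.52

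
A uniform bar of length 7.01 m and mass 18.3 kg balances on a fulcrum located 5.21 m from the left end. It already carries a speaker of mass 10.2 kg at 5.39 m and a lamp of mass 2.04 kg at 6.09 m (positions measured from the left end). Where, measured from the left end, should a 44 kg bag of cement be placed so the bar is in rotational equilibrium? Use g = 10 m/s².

x ≈ 5.84 m from the left end

Taking torques about the fulcrum (at 5.21 m from the left end):
Beam weight: 18.3 × 10 = 183 N down at 3.505 m → arm 1.705 m, τ = 183 × 1.705 = 312 N·m counterclockwise.
Speaker: 10.2 × 10 = 102 N down at 5.39 m → arm 0.18 m, τ = 102 × 0.18 = 18.36 N·m clockwise.
Lamp: 2.04 × 10 = 20.4 N down at 6.09 m → arm 0.88 m, τ = 20.4 × 0.88 = 17.95 N·m clockwise.
Net moment of existing loads = 275.7 N·m counterclockwise.
The bag of cement weighs 44 × 10 = 440 N and must supply an equal clockwise moment, so its lever arm about the fulcrum is 275.7 / 440 = 0.627 m.
That puts it at 5.21 + 0.627 = 5.84 m from the left end.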